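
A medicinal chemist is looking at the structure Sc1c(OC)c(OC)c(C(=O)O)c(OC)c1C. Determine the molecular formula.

C11H14O5S

Walk through each heavy atom and fill implicit hydrogens from standard valence (C 4, N 3, O 2, S 2, halogen 1); for lowercase aromatic atoms, an aromatic c carries 1 H when it has two neighbours and 0 H with three, and aromatic n carries 0 H:
  atom 1: S, bond orders sum to 1 (valence 2) → 1 H
  atom 2: aromatic c, 3 neighbours → 0 H
  atom 3: aromatic c, 3 neighbours → 0 H
  atom 4: O, bond orders sum to 2 (valence 2) → 0 H
  atom 5: C, bond orders sum to 1 (valence 4) → 3 H
  atom 6: aromatic c, 3 neighbours → 0 H
  atom 7: O, bond orders sum to 2 (valence 2) → 0 H
  atom 8: C, bond orders sum to 1 (valence 4) → 3 H
  atom 9: aromatic c, 3 neighbours → 0 H
  atom 10: C, bond orders sum to 4 (valence 4) → 0 H
  atom 11: O, bond orders sum to 2 (valence 2) → 0 H
  atom 12: O, bond orders sum to 1 (valence 2) → 1 H
  atom 13: aromatic c, 3 neighbours → 0 H
  atom 14: O, bond orders sum to 2 (valence 2) → 0 H
  atom 15: C, bond orders sum to 1 (valence 4) → 3 H
  atom 16: aromatic c, 3 neighbours → 0 H
  atom 17: C, bond orders sum to 1 (valence 4) → 3 H
Totals → C:11, H:14, O:5, S:1.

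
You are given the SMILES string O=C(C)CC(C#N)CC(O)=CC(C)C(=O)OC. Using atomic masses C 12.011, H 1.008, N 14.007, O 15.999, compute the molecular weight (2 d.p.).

First, the molecular formula is C12H17NO4 (counting implicit H from valence).
  C: 12 × 12.011 = 144.132
  H: 17 × 1.008 = 17.136
  N: 1 × 14.007 = 14.007
  O: 4 × 15.999 = 63.996
Sum: 12×12.011 + 17×1.008 + 1×14.007 + 4×15.999 = 239.271 → 239.27 g/mol.

239.27 g/mol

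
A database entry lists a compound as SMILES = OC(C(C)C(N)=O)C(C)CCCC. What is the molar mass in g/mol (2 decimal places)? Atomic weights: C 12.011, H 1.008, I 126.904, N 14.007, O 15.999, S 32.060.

187.28 g/mol

First, the molecular formula is C10H21NO2 (counting implicit H from valence).
  C: 10 × 12.011 = 120.110
  H: 21 × 1.008 = 21.168
  N: 1 × 14.007 = 14.007
  O: 2 × 15.999 = 31.998
Sum: 10×12.011 + 21×1.008 + 1×14.007 + 2×15.999 = 187.283 → 187.28 g/mol.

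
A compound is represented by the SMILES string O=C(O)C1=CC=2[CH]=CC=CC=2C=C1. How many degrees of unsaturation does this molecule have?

Molecular formula: C11H8O2.
DoU = (2C + 2 + N − H − X) / 2, where X is the halogen count and O/S are ignored.
    = (2·11 + 2 + 0 − 8 − 0) / 2 = 16 / 2 = 8.

8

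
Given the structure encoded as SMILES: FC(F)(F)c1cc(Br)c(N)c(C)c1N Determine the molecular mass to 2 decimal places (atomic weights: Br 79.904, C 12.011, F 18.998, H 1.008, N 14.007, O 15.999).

First, the molecular formula is C8H8BrF3N2 (counting implicit H from valence).
  Br: 1 × 79.904 = 79.904
  C: 8 × 12.011 = 96.088
  F: 3 × 18.998 = 56.994
  H: 8 × 1.008 = 8.064
  N: 2 × 14.007 = 28.014
Sum: 1×79.904 + 8×12.011 + 3×18.998 + 8×1.008 + 2×14.007 = 269.064 → 269.06 g/mol.

269.06 g/mol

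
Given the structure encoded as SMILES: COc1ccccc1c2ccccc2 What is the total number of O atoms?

1

Scan the SMILES for O atoms (remember two-letter symbols like Cl and Br are single atoms).
Oxygen count: 1.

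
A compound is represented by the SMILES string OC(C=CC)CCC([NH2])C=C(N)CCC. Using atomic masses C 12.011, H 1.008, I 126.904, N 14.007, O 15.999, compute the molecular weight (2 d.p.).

First, the molecular formula is C12H24N2O (counting implicit H from valence).
  C: 12 × 12.011 = 144.132
  H: 24 × 1.008 = 24.192
  N: 2 × 14.007 = 28.014
  O: 1 × 15.999 = 15.999
Sum: 12×12.011 + 24×1.008 + 2×14.007 + 1×15.999 = 212.337 → 212.34 g/mol.

212.34 g/mol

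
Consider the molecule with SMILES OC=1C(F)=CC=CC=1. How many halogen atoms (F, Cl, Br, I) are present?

Halogen atoms appear at heavy-atom position 4 (1×F).
Other groups present: 1 hydroxyl.
Halogen count: 1.

1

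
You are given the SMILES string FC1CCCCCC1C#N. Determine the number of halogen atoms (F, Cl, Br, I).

1

Halogen atoms appear at heavy-atom position 1 (1×F).
Other groups present: 1 nitrile.
Halogen count: 1.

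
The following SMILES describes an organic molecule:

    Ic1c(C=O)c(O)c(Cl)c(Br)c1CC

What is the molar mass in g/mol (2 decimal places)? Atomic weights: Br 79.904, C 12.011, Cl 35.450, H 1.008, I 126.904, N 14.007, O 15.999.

First, the molecular formula is C9H7BrClIO2 (counting implicit H from valence).
  Br: 1 × 79.904 = 79.904
  C: 9 × 12.011 = 108.099
  Cl: 1 × 35.450 = 35.450
  H: 7 × 1.008 = 7.056
  I: 1 × 126.904 = 126.904
  O: 2 × 15.999 = 31.998
Sum: 1×79.904 + 9×12.011 + 1×35.450 + 7×1.008 + 1×126.904 + 2×15.999 = 389.411 → 389.41 g/mol.

389.41 g/mol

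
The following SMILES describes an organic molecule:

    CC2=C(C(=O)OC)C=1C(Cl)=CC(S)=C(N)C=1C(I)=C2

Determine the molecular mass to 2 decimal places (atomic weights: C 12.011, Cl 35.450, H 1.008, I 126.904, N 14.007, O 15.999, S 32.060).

407.65 g/mol

First, the molecular formula is C13H11ClINO2S (counting implicit H from valence).
  C: 13 × 12.011 = 156.143
  Cl: 1 × 35.450 = 35.450
  H: 11 × 1.008 = 11.088
  I: 1 × 126.904 = 126.904
  N: 1 × 14.007 = 14.007
  O: 2 × 15.999 = 31.998
  S: 1 × 32.060 = 32.060
Sum: 13×12.011 + 1×35.450 + 11×1.008 + 1×126.904 + 1×14.007 + 2×15.999 + 1×32.060 = 407.650 → 407.65 g/mol.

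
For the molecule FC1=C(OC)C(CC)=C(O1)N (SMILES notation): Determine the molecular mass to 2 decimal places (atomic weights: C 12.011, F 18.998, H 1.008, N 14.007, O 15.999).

First, the molecular formula is C7H10FNO2 (counting implicit H from valence).
  C: 7 × 12.011 = 84.077
  F: 1 × 18.998 = 18.998
  H: 10 × 1.008 = 10.080
  N: 1 × 14.007 = 14.007
  O: 2 × 15.999 = 31.998
Sum: 7×12.011 + 1×18.998 + 10×1.008 + 1×14.007 + 2×15.999 = 159.160 → 159.16 g/mol.

159.16 g/mol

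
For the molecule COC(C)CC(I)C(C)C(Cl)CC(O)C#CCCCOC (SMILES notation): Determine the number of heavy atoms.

21

Every atom symbol written in the SMILES (organic subset) is one heavy atom; implicit H are not written.
Heavy atoms by element → C:16, Cl:1, I:1, O:3.
Total: 21.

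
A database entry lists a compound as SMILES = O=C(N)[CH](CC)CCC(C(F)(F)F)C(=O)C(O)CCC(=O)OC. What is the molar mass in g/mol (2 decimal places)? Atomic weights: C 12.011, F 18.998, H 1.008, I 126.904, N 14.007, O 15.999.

First, the molecular formula is C14H22F3NO5 (counting implicit H from valence).
  C: 14 × 12.011 = 168.154
  F: 3 × 18.998 = 56.994
  H: 22 × 1.008 = 22.176
  N: 1 × 14.007 = 14.007
  O: 5 × 15.999 = 79.995
Sum: 14×12.011 + 3×18.998 + 22×1.008 + 1×14.007 + 5×15.999 = 341.326 → 341.33 g/mol.

341.33 g/mol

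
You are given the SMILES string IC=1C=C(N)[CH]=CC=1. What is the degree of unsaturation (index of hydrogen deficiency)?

Degree of unsaturation = (number of rings) + (number of π bonds).
Ring closures in the SMILES: 1.
π bonds: 3 double bonds (each 1 DoU) → 3 DoU from unsaturation.
Total DoU = 1 + 3 = 4.

4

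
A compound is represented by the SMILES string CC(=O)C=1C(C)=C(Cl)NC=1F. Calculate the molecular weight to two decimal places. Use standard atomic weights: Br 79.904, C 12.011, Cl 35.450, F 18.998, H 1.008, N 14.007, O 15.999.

First, the molecular formula is C7H7ClFNO (counting implicit H from valence).
  C: 7 × 12.011 = 84.077
  Cl: 1 × 35.450 = 35.450
  F: 1 × 18.998 = 18.998
  H: 7 × 1.008 = 7.056
  N: 1 × 14.007 = 14.007
  O: 1 × 15.999 = 15.999
Sum: 7×12.011 + 1×35.450 + 1×18.998 + 7×1.008 + 1×14.007 + 1×15.999 = 175.587 → 175.59 g/mol.

175.59 g/mol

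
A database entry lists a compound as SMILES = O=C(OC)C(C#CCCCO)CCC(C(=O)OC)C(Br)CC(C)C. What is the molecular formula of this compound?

Walk through each heavy atom and fill implicit hydrogens from standard valence (C 4, N 3, O 2, S 2, halogen 1):
  atom 1: O, bond orders sum to 2 (valence 2) → 0 H
  atom 2: C, bond orders sum to 4 (valence 4) → 0 H
  atom 3: O, bond orders sum to 2 (valence 2) → 0 H
  atom 4: C, bond orders sum to 1 (valence 4) → 3 H
  atom 5: C, bond orders sum to 3 (valence 4) → 1 H
  atom 6: C, bond orders sum to 4 (valence 4) → 0 H
  atom 7: C, bond orders sum to 4 (valence 4) → 0 H
  atom 8: C, bond orders sum to 2 (valence 4) → 2 H
  atom 9: C, bond orders sum to 2 (valence 4) → 2 H
  atom 10: C, bond orders sum to 2 (valence 4) → 2 H
  atom 11: O, bond orders sum to 1 (valence 2) → 1 H
  atom 12: C, bond orders sum to 2 (valence 4) → 2 H
  atom 13: C, bond orders sum to 2 (valence 4) → 2 H
  atom 14: C, bond orders sum to 3 (valence 4) → 1 H
  atom 15: C, bond orders sum to 4 (valence 4) → 0 H
  atom 16: O, bond orders sum to 2 (valence 2) → 0 H
  atom 17: O, bond orders sum to 2 (valence 2) → 0 H
  atom 18: C, bond orders sum to 1 (valence 4) → 3 H
  atom 19: C, bond orders sum to 3 (valence 4) → 1 H
  atom 20: Br (halogen, monovalent) → 0 H
  atom 21: C, bond orders sum to 2 (valence 4) → 2 H
  atom 22: C, bond orders sum to 3 (valence 4) → 1 H
  atom 23: C, bond orders sum to 1 (valence 4) → 3 H
  atom 24: C, bond orders sum to 1 (valence 4) → 3 H
Totals → C:18, H:29, Br:1, O:5.

C18H29BrO5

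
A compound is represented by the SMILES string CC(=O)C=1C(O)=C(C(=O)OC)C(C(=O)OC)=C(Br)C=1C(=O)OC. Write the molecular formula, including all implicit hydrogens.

C14H13BrO8

Walk through each heavy atom and fill implicit hydrogens from standard valence (C 4, N 3, O 2, S 2, halogen 1):
  atom 1: C, bond orders sum to 1 (valence 4) → 3 H
  atom 2: C, bond orders sum to 4 (valence 4) → 0 H
  atom 3: O, bond orders sum to 2 (valence 2) → 0 H
  atom 4: C, bond orders sum to 4 (valence 4) → 0 H
  atom 5: C, bond orders sum to 4 (valence 4) → 0 H
  atom 6: O, bond orders sum to 1 (valence 2) → 1 H
  atom 7: C, bond orders sum to 4 (valence 4) → 0 H
  atom 8: C, bond orders sum to 4 (valence 4) → 0 H
  atom 9: O, bond orders sum to 2 (valence 2) → 0 H
  atom 10: O, bond orders sum to 2 (valence 2) → 0 H
  atom 11: C, bond orders sum to 1 (valence 4) → 3 H
  atom 12: C, bond orders sum to 4 (valence 4) → 0 H
  atom 13: C, bond orders sum to 4 (valence 4) → 0 H
  atom 14: O, bond orders sum to 2 (valence 2) → 0 H
  atom 15: O, bond orders sum to 2 (valence 2) → 0 H
  atom 16: C, bond orders sum to 1 (valence 4) → 3 H
  atom 17: C, bond orders sum to 4 (valence 4) → 0 H
  atom 18: Br (halogen, monovalent) → 0 H
  atom 19: C, bond orders sum to 4 (valence 4) → 0 H
  atom 20: C, bond orders sum to 4 (valence 4) → 0 H
  atom 21: O, bond orders sum to 2 (valence 2) → 0 H
  atom 22: O, bond orders sum to 2 (valence 2) → 0 H
  atom 23: C, bond orders sum to 1 (valence 4) → 3 H
Totals → C:14, H:13, Br:1, O:8.
In Hill order: C14H13BrO8.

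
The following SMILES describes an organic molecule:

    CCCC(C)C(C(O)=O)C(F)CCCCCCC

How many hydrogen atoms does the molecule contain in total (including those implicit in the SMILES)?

Walk through each heavy atom and fill implicit hydrogens from standard valence (C 4, N 3, O 2, S 2, halogen 1):
  atom 1: C, bond orders sum to 1 (valence 4) → 3 H
  atom 2: C, bond orders sum to 2 (valence 4) → 2 H
  atom 3: C, bond orders sum to 2 (valence 4) → 2 H
  atom 4: C, bond orders sum to 3 (valence 4) → 1 H
  atom 5: C, bond orders sum to 1 (valence 4) → 3 H
  atom 6: C, bond orders sum to 3 (valence 4) → 1 H
  atom 7: C, bond orders sum to 4 (valence 4) → 0 H
  atom 8: O, bond orders sum to 1 (valence 2) → 1 H
  atom 9: O, bond orders sum to 2 (valence 2) → 0 H
  atom 10: C, bond orders sum to 3 (valence 4) → 1 H
  atom 11: F (halogen, monovalent) → 0 H
  atom 12: C, bond orders sum to 2 (valence 4) → 2 H
  atom 13: C, bond orders sum to 2 (valence 4) → 2 H
  atom 14: C, bond orders sum to 2 (valence 4) → 2 H
  atom 15: C, bond orders sum to 2 (valence 4) → 2 H
  atom 16: C, bond orders sum to 2 (valence 4) → 2 H
  atom 17: C, bond orders sum to 2 (valence 4) → 2 H
  atom 18: C, bond orders sum to 1 (valence 4) → 3 H
Total hydrogens: 29.

29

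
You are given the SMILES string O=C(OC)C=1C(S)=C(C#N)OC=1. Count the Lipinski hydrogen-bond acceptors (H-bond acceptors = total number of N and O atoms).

N atoms: 1; O atoms: 3.
Lipinski HBA = 1 + 3 = 4.

4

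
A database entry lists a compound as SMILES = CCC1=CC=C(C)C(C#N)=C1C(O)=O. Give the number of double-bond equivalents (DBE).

Degree of unsaturation = (number of rings) + (number of π bonds).
Ring closures in the SMILES: 1.
π bonds: 4 double bonds (each 1 DoU), 1 triple bond (each 2 DoU) → 6 DoU from unsaturation.
Total DoU = 1 + 6 = 7.

7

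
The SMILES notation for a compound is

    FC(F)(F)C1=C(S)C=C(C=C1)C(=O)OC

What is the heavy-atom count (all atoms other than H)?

15

Every atom symbol written in the SMILES (organic subset) is one heavy atom; implicit H are not written.
Heavy atoms by element → C:9, F:3, O:2, S:1.
Total: 15.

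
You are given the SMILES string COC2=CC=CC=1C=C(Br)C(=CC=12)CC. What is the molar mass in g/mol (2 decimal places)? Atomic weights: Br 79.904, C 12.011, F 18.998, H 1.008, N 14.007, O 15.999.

First, the molecular formula is C13H13BrO (counting implicit H from valence).
  Br: 1 × 79.904 = 79.904
  C: 13 × 12.011 = 156.143
  H: 13 × 1.008 = 13.104
  O: 1 × 15.999 = 15.999
Sum: 1×79.904 + 13×12.011 + 13×1.008 + 1×15.999 = 265.150 → 265.15 g/mol.

265.15 g/mol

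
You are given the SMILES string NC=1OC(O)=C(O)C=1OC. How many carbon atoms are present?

5

Count every carbon token in the SMILES (each C, including those in ring-closure positions and inside branches).
Carbon count: 5.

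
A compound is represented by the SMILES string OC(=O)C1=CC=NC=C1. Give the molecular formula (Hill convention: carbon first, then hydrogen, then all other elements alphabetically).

Walk through each heavy atom and fill implicit hydrogens from standard valence (C 4, N 3, O 2, S 2, halogen 1):
  atom 1: O, bond orders sum to 1 (valence 2) → 1 H
  atom 2: C, bond orders sum to 4 (valence 4) → 0 H
  atom 3: O, bond orders sum to 2 (valence 2) → 0 H
  atom 4: C, bond orders sum to 4 (valence 4) → 0 H
  atom 5: C, bond orders sum to 3 (valence 4) → 1 H
  atom 6: C, bond orders sum to 3 (valence 4) → 1 H
  atom 7: N, bond orders sum to 3 (valence 3) → 0 H
  atom 8: C, bond orders sum to 3 (valence 4) → 1 H
  atom 9: C, bond orders sum to 3 (valence 4) → 1 H
Totals → C:6, H:5, N:1, O:2.

C6H5NO2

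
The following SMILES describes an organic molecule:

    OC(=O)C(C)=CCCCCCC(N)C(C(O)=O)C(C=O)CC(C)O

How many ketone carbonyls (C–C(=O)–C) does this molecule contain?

0

Scan the SMILES for the ketone motif — none present.
Groups that are present: 1 aldehyde, 1 alkene, 2 carboxylic acid, 1 hydroxyl, 1 primary amine.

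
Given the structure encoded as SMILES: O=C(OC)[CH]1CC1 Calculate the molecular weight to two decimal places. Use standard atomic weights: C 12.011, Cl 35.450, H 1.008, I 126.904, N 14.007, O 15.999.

100.12 g/mol

First, the molecular formula is C5H8O2 (counting implicit H from valence).
  C: 5 × 12.011 = 60.055
  H: 8 × 1.008 = 8.064
  O: 2 × 15.999 = 31.998
Sum: 5×12.011 + 8×1.008 + 2×15.999 = 100.117 → 100.12 g/mol.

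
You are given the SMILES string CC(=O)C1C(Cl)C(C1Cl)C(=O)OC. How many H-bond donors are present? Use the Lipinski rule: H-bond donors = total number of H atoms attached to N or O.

Donors: find every N or O and count the H atoms it carries.
  atom 3 (O): bond orders sum to 2 → 0 H
  atom 11 (O): bond orders sum to 2 → 0 H
  atom 12 (O): bond orders sum to 2 → 0 H
Lipinski HBD = 0.

0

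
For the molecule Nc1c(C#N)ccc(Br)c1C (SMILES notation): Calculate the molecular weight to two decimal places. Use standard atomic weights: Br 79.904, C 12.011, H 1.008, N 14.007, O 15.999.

211.06 g/mol

First, the molecular formula is C8H7BrN2 (counting implicit H from valence).
  Br: 1 × 79.904 = 79.904
  C: 8 × 12.011 = 96.088
  H: 7 × 1.008 = 7.056
  N: 2 × 14.007 = 28.014
Sum: 1×79.904 + 8×12.011 + 7×1.008 + 2×14.007 = 211.062 → 211.06 g/mol.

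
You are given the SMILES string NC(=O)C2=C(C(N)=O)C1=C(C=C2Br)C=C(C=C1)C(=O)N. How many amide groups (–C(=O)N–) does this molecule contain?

3

The amide motif appears at heavy-atom positions 2, 6, 18 in the SMILES.
Amide count: 3.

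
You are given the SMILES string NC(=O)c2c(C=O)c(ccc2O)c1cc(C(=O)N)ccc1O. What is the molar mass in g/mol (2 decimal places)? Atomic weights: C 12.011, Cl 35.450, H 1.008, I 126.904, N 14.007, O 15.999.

First, the molecular formula is C15H12N2O5 (counting implicit H from valence).
  C: 15 × 12.011 = 180.165
  H: 12 × 1.008 = 12.096
  N: 2 × 14.007 = 28.014
  O: 5 × 15.999 = 79.995
Sum: 15×12.011 + 12×1.008 + 2×14.007 + 5×15.999 = 300.270 → 300.27 g/mol.

300.27 g/mol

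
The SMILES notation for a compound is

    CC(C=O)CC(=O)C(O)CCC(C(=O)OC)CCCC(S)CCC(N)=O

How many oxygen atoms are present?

6

Scan the SMILES for O atoms (remember two-letter symbols like Cl and Br are single atoms).
Oxygen count: 6.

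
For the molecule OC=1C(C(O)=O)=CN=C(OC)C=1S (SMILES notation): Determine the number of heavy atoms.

Every atom symbol written in the SMILES (organic subset) is one heavy atom; implicit H are not written.
Heavy atoms by element → C:7, N:1, O:4, S:1.
Total: 13.

13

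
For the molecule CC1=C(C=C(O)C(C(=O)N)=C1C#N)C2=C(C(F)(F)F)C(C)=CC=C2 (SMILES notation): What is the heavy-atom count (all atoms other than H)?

24

Every atom symbol written in the SMILES (organic subset) is one heavy atom; implicit H are not written.
Heavy atoms by element → C:17, F:3, N:2, O:2.
Total: 24.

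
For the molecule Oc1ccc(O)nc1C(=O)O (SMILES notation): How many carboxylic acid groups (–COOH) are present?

The carboxylic acid motif appears at heavy-atom position 9 in the SMILES.
Other groups present: 2 hydroxyl.
Carboxylic acid count: 1.

1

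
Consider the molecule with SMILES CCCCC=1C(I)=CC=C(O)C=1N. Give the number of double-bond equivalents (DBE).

4

Molecular formula: C10H14INO.
DoU = (2C + 2 + N − H − X) / 2, where X is the halogen count and O/S are ignored.
    = (2·10 + 2 + 1 − 14 − 1) / 2 = 8 / 2 = 4.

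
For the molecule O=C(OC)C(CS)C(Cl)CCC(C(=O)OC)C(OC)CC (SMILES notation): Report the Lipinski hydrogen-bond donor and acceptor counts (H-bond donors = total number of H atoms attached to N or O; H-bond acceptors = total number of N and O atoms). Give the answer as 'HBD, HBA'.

0, 5

Donors: find every N or O and count the H atoms it carries.
  atom 1 (O): bond orders sum to 2 → 0 H
  atom 3 (O): bond orders sum to 2 → 0 H
  atom 14 (O): bond orders sum to 2 → 0 H
  atom 15 (O): bond orders sum to 2 → 0 H
  atom 18 (O): bond orders sum to 2 → 0 H
Lipinski HBD = 0.
Acceptors: N atoms = 0, O atoms = 5 → HBA = 5.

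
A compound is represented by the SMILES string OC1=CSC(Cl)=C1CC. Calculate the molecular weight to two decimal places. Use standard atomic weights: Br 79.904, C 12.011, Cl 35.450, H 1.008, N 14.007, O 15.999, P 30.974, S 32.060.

162.63 g/mol

First, the molecular formula is C6H7ClOS (counting implicit H from valence).
  C: 6 × 12.011 = 72.066
  Cl: 1 × 35.450 = 35.450
  H: 7 × 1.008 = 7.056
  O: 1 × 15.999 = 15.999
  S: 1 × 32.060 = 32.060
Sum: 6×12.011 + 1×35.450 + 7×1.008 + 1×15.999 + 1×32.060 = 162.631 → 162.63 g/mol.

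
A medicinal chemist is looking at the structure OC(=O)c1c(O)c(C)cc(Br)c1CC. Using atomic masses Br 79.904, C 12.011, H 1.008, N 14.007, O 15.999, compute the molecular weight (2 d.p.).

First, the molecular formula is C10H11BrO3 (counting implicit H from valence).
  Br: 1 × 79.904 = 79.904
  C: 10 × 12.011 = 120.110
  H: 11 × 1.008 = 11.088
  O: 3 × 15.999 = 47.997
Sum: 1×79.904 + 10×12.011 + 11×1.008 + 3×15.999 = 259.099 → 259.10 g/mol.

259.10 g/mol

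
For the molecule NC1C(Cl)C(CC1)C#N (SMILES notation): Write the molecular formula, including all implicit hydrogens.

Walk through each heavy atom and fill implicit hydrogens from standard valence (C 4, N 3, O 2, S 2, halogen 1):
  atom 1: N, bond orders sum to 1 (valence 3) → 2 H
  atom 2: C, bond orders sum to 3 (valence 4) → 1 H
  atom 3: C, bond orders sum to 3 (valence 4) → 1 H
  atom 4: Cl (halogen, monovalent) → 0 H
  atom 5: C, bond orders sum to 3 (valence 4) → 1 H
  atom 6: C, bond orders sum to 2 (valence 4) → 2 H
  atom 7: C, bond orders sum to 2 (valence 4) → 2 H
  atom 8: C, bond orders sum to 4 (valence 4) → 0 H
  atom 9: N, bond orders sum to 3 (valence 3) → 0 H
Totals → C:6, H:9, Cl:1, N:2.
In Hill order: C6H9ClN2.

C6H9ClN2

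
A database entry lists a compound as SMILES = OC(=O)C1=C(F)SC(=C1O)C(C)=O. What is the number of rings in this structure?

1

In SMILES, each pair of matching ring-closure digits denotes one ring-closing bond; the number of such bonds equals the number of independent rings.
Ring-closure bonds here: 1.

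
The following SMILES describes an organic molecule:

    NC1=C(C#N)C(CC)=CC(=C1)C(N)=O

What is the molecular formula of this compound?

C10H11N3O

Walk through each heavy atom and fill implicit hydrogens from standard valence (C 4, N 3, O 2, S 2, halogen 1):
  atom 1: N, bond orders sum to 1 (valence 3) → 2 H
  atom 2: C, bond orders sum to 4 (valence 4) → 0 H
  atom 3: C, bond orders sum to 4 (valence 4) → 0 H
  atom 4: C, bond orders sum to 4 (valence 4) → 0 H
  atom 5: N, bond orders sum to 3 (valence 3) → 0 H
  atom 6: C, bond orders sum to 4 (valence 4) → 0 H
  atom 7: C, bond orders sum to 2 (valence 4) → 2 H
  atom 8: C, bond orders sum to 1 (valence 4) → 3 H
  atom 9: C, bond orders sum to 3 (valence 4) → 1 H
  atom 10: C, bond orders sum to 4 (valence 4) → 0 H
  atom 11: C, bond orders sum to 3 (valence 4) → 1 H
  atom 12: C, bond orders sum to 4 (valence 4) → 0 H
  atom 13: N, bond orders sum to 1 (valence 3) → 2 H
  atom 14: O, bond orders sum to 2 (valence 2) → 0 H
Totals → C:10, H:11, N:3, O:1.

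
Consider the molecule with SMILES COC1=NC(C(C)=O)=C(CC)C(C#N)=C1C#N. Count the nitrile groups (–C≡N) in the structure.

The nitrile motif appears at heavy-atom positions 13, 16 in the SMILES.
Other groups present: 1 ether, 1 ketone.
Nitrile count: 2.

2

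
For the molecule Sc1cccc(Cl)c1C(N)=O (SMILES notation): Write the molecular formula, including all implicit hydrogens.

Walk through each heavy atom and fill implicit hydrogens from standard valence (C 4, N 3, O 2, S 2, halogen 1); for lowercase aromatic atoms, an aromatic c carries 1 H when it has two neighbours and 0 H with three, and aromatic n carries 0 H:
  atom 1: S, bond orders sum to 1 (valence 2) → 1 H
  atom 2: aromatic c, 3 neighbours → 0 H
  atom 3: aromatic c, 2 neighbours → 1 H
  atom 4: aromatic c, 2 neighbours → 1 H
  atom 5: aromatic c, 2 neighbours → 1 H
  atom 6: aromatic c, 3 neighbours → 0 H
  atom 7: Cl (halogen, monovalent) → 0 H
  atom 8: aromatic c, 3 neighbours → 0 H
  atom 9: C, bond orders sum to 4 (valence 4) → 0 H
  atom 10: N, bond orders sum to 1 (valence 3) → 2 H
  atom 11: O, bond orders sum to 2 (valence 2) → 0 H
Totals → C:7, H:6, Cl:1, N:1, O:1, S:1.
In Hill order: C7H6ClNOS.

C7H6ClNOS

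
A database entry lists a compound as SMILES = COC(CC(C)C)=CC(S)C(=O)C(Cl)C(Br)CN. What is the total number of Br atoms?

Scan the SMILES for Br atoms (remember two-letter symbols like Cl and Br are single atoms).
Bromine count: 1.

1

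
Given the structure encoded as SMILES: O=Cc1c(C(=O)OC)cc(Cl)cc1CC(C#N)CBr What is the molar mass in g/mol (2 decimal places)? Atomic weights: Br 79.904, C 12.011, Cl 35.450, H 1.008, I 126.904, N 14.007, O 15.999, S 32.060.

344.59 g/mol

First, the molecular formula is C13H11BrClNO3 (counting implicit H from valence).
  Br: 1 × 79.904 = 79.904
  C: 13 × 12.011 = 156.143
  Cl: 1 × 35.450 = 35.450
  H: 11 × 1.008 = 11.088
  N: 1 × 14.007 = 14.007
  O: 3 × 15.999 = 47.997
Sum: 1×79.904 + 13×12.011 + 1×35.450 + 11×1.008 + 1×14.007 + 3×15.999 = 344.589 → 344.59 g/mol.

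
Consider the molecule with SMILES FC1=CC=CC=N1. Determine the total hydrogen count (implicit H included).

4

Walk through each heavy atom and fill implicit hydrogens from standard valence (C 4, N 3, O 2, S 2, halogen 1):
  atom 1: F (halogen, monovalent) → 0 H
  atom 2: C, bond orders sum to 4 (valence 4) → 0 H
  atom 3: C, bond orders sum to 3 (valence 4) → 1 H
  atom 4: C, bond orders sum to 3 (valence 4) → 1 H
  atom 5: C, bond orders sum to 3 (valence 4) → 1 H
  atom 6: C, bond orders sum to 3 (valence 4) → 1 H
  atom 7: N, bond orders sum to 3 (valence 3) → 0 H
Total hydrogens: 4.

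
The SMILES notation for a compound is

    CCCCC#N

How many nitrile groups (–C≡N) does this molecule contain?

The nitrile motif appears at heavy-atom position 5 in the SMILES.
Nitrile count: 1.

1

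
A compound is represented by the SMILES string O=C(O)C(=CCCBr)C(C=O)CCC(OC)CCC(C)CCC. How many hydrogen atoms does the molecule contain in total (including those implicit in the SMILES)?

Walk through each heavy atom and fill implicit hydrogens from standard valence (C 4, N 3, O 2, S 2, halogen 1):
  atom 1: O, bond orders sum to 2 (valence 2) → 0 H
  atom 2: C, bond orders sum to 4 (valence 4) → 0 H
  atom 3: O, bond orders sum to 1 (valence 2) → 1 H
  atom 4: C, bond orders sum to 4 (valence 4) → 0 H
  atom 5: C, bond orders sum to 3 (valence 4) → 1 H
  atom 6: C, bond orders sum to 2 (valence 4) → 2 H
  atom 7: C, bond orders sum to 2 (valence 4) → 2 H
  atom 8: Br (halogen, monovalent) → 0 H
  atom 9: C, bond orders sum to 3 (valence 4) → 1 H
  atom 10: C, bond orders sum to 3 (valence 4) → 1 H
  atom 11: O, bond orders sum to 2 (valence 2) → 0 H
  atom 12: C, bond orders sum to 2 (valence 4) → 2 H
  atom 13: C, bond orders sum to 2 (valence 4) → 2 H
  atom 14: C, bond orders sum to 3 (valence 4) → 1 H
  atom 15: O, bond orders sum to 2 (valence 2) → 0 H
  atom 16: C, bond orders sum to 1 (valence 4) → 3 H
  atom 17: C, bond orders sum to 2 (valence 4) → 2 H
  atom 18: C, bond orders sum to 2 (valence 4) → 2 H
  atom 19: C, bond orders sum to 3 (valence 4) → 1 H
  atom 20: C, bond orders sum to 1 (valence 4) → 3 H
  atom 21: C, bond orders sum to 2 (valence 4) → 2 H
  atom 22: C, bond orders sum to 2 (valence 4) → 2 H
  atom 23: C, bond orders sum to 1 (valence 4) → 3 H
Total hydrogens: 31.

31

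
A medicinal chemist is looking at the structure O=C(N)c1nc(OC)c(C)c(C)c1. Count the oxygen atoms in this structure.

Scan the SMILES for O atoms (remember two-letter symbols like Cl and Br are single atoms).
Oxygen count: 2.

2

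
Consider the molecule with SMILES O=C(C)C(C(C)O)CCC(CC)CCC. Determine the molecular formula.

Walk through each heavy atom and fill implicit hydrogens from standard valence (C 4, N 3, O 2, S 2, halogen 1):
  atom 1: O, bond orders sum to 2 (valence 2) → 0 H
  atom 2: C, bond orders sum to 4 (valence 4) → 0 H
  atom 3: C, bond orders sum to 1 (valence 4) → 3 H
  atom 4: C, bond orders sum to 3 (valence 4) → 1 H
  atom 5: C, bond orders sum to 3 (valence 4) → 1 H
  atom 6: C, bond orders sum to 1 (valence 4) → 3 H
  atom 7: O, bond orders sum to 1 (valence 2) → 1 H
  atom 8: C, bond orders sum to 2 (valence 4) → 2 H
  atom 9: C, bond orders sum to 2 (valence 4) → 2 H
  atom 10: C, bond orders sum to 3 (valence 4) → 1 H
  atom 11: C, bond orders sum to 2 (valence 4) → 2 H
  atom 12: C, bond orders sum to 1 (valence 4) → 3 H
  atom 13: C, bond orders sum to 2 (valence 4) → 2 H
  atom 14: C, bond orders sum to 2 (valence 4) → 2 H
  atom 15: C, bond orders sum to 1 (valence 4) → 3 H
Totals → C:13, H:26, O:2.

C13H26O2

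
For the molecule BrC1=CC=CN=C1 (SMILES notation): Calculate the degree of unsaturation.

Degree of unsaturation = (number of rings) + (number of π bonds).
Ring closures in the SMILES: 1.
π bonds: 3 double bonds (each 1 DoU) → 3 DoU from unsaturation.
Total DoU = 1 + 3 = 4.

4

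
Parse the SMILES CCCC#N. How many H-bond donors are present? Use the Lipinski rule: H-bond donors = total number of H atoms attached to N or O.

0

Donors: find every N or O and count the H atoms it carries.
  atom 5 (N): bond orders sum to 3 → 0 H
Lipinski HBD = 0.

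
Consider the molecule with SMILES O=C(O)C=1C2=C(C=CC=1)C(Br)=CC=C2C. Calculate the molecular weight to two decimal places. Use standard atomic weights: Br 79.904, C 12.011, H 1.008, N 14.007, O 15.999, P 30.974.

265.11 g/mol

First, the molecular formula is C12H9BrO2 (counting implicit H from valence).
  Br: 1 × 79.904 = 79.904
  C: 12 × 12.011 = 144.132
  H: 9 × 1.008 = 9.072
  O: 2 × 15.999 = 31.998
Sum: 1×79.904 + 12×12.011 + 9×1.008 + 2×15.999 = 265.106 → 265.11 g/mol.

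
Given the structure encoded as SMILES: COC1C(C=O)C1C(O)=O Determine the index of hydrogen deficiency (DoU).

3

Degree of unsaturation = (number of rings) + (number of π bonds).
Ring closures in the SMILES: 1.
π bonds: 2 double bonds (each 1 DoU) → 2 DoU from unsaturation.
Total DoU = 1 + 2 = 3.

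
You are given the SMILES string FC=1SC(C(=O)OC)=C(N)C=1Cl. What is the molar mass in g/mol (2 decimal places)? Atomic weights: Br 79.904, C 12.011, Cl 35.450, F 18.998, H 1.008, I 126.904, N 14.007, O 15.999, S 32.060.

209.62 g/mol

First, the molecular formula is C6H5ClFNO2S (counting implicit H from valence).
  C: 6 × 12.011 = 72.066
  Cl: 1 × 35.450 = 35.450
  F: 1 × 18.998 = 18.998
  H: 5 × 1.008 = 5.040
  N: 1 × 14.007 = 14.007
  O: 2 × 15.999 = 31.998
  S: 1 × 32.060 = 32.060
Sum: 6×12.011 + 1×35.450 + 1×18.998 + 5×1.008 + 1×14.007 + 2×15.999 + 1×32.060 = 209.619 → 209.62 g/mol.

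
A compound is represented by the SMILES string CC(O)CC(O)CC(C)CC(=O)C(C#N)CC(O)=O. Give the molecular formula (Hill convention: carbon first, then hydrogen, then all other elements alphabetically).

C13H21NO5

Walk through each heavy atom and fill implicit hydrogens from standard valence (C 4, N 3, O 2, S 2, halogen 1):
  atom 1: C, bond orders sum to 1 (valence 4) → 3 H
  atom 2: C, bond orders sum to 3 (valence 4) → 1 H
  atom 3: O, bond orders sum to 1 (valence 2) → 1 H
  atom 4: C, bond orders sum to 2 (valence 4) → 2 H
  atom 5: C, bond orders sum to 3 (valence 4) → 1 H
  atom 6: O, bond orders sum to 1 (valence 2) → 1 H
  atom 7: C, bond orders sum to 2 (valence 4) → 2 H
  atom 8: C, bond orders sum to 3 (valence 4) → 1 H
  atom 9: C, bond orders sum to 1 (valence 4) → 3 H
  atom 10: C, bond orders sum to 2 (valence 4) → 2 H
  atom 11: C, bond orders sum to 4 (valence 4) → 0 H
  atom 12: O, bond orders sum to 2 (valence 2) → 0 H
  atom 13: C, bond orders sum to 3 (valence 4) → 1 H
  atom 14: C, bond orders sum to 4 (valence 4) → 0 H
  atom 15: N, bond orders sum to 3 (valence 3) → 0 H
  atom 16: C, bond orders sum to 2 (valence 4) → 2 H
  atom 17: C, bond orders sum to 4 (valence 4) → 0 H
  atom 18: O, bond orders sum to 1 (valence 2) → 1 H
  atom 19: O, bond orders sum to 2 (valence 2) → 0 H
Totals → C:13, H:21, N:1, O:5.
In Hill order: C13H21NO5.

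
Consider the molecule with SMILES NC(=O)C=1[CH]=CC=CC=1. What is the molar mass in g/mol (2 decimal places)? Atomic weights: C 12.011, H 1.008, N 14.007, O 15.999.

First, the molecular formula is C7H7NO (counting implicit H from valence).
  C: 7 × 12.011 = 84.077
  H: 7 × 1.008 = 7.056
  N: 1 × 14.007 = 14.007
  O: 1 × 15.999 = 15.999
Sum: 7×12.011 + 7×1.008 + 1×14.007 + 1×15.999 = 121.139 → 121.14 g/mol.

121.14 g/mol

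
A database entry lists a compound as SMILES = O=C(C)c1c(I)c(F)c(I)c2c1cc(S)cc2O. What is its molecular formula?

C12H7FI2O2S

Walk through each heavy atom and fill implicit hydrogens from standard valence (C 4, N 3, O 2, S 2, halogen 1); for lowercase aromatic atoms, an aromatic c carries 1 H when it has two neighbours and 0 H with three, and aromatic n carries 0 H:
  atom 1: O, bond orders sum to 2 (valence 2) → 0 H
  atom 2: C, bond orders sum to 4 (valence 4) → 0 H
  atom 3: C, bond orders sum to 1 (valence 4) → 3 H
  atom 4: aromatic c, 3 neighbours → 0 H
  atom 5: aromatic c, 3 neighbours → 0 H
  atom 6: I (halogen, monovalent) → 0 H
  atom 7: aromatic c, 3 neighbours → 0 H
  atom 8: F (halogen, monovalent) → 0 H
  atom 9: aromatic c, 3 neighbours → 0 H
  atom 10: I (halogen, monovalent) → 0 H
  atom 11: aromatic c, 3 neighbours → 0 H
  atom 12: aromatic c, 3 neighbours → 0 H
  atom 13: aromatic c, 2 neighbours → 1 H
  atom 14: aromatic c, 3 neighbours → 0 H
  atom 15: S, bond orders sum to 1 (valence 2) → 1 H
  atom 16: aromatic c, 2 neighbours → 1 H
  atom 17: aromatic c, 3 neighbours → 0 H
  atom 18: O, bond orders sum to 1 (valence 2) → 1 H
Totals → C:12, H:7, F:1, I:2, O:2, S:1.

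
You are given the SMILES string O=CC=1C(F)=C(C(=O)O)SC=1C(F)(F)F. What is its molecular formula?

Walk through each heavy atom and fill implicit hydrogens from standard valence (C 4, N 3, O 2, S 2, halogen 1):
  atom 1: O, bond orders sum to 2 (valence 2) → 0 H
  atom 2: C, bond orders sum to 3 (valence 4) → 1 H
  atom 3: C, bond orders sum to 4 (valence 4) → 0 H
  atom 4: C, bond orders sum to 4 (valence 4) → 0 H
  atom 5: F (halogen, monovalent) → 0 H
  atom 6: C, bond orders sum to 4 (valence 4) → 0 H
  atom 7: C, bond orders sum to 4 (valence 4) → 0 H
  atom 8: O, bond orders sum to 2 (valence 2) → 0 H
  atom 9: O, bond orders sum to 1 (valence 2) → 1 H
  atom 10: S, bond orders sum to 2 (valence 2) → 0 H
  atom 11: C, bond orders sum to 4 (valence 4) → 0 H
  atom 12: C, bond orders sum to 4 (valence 4) → 0 H
  atom 13: F (halogen, monovalent) → 0 H
  atom 14: F (halogen, monovalent) → 0 H
  atom 15: F (halogen, monovalent) → 0 H
Totals → C:7, H:2, F:4, O:3, S:1.
In Hill order: C7H2F4O3S.

C7H2F4O3S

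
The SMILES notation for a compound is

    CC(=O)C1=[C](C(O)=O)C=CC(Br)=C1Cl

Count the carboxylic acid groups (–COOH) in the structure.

The carboxylic acid motif appears at heavy-atom position 6 in the SMILES.
Other groups present: 1 ketone.
Carboxylic acid count: 1.

1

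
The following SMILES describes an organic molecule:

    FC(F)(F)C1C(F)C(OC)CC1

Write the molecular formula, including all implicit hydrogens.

Walk through each heavy atom and fill implicit hydrogens from standard valence (C 4, N 3, O 2, S 2, halogen 1):
  atom 1: F (halogen, monovalent) → 0 H
  atom 2: C, bond orders sum to 4 (valence 4) → 0 H
  atom 3: F (halogen, monovalent) → 0 H
  atom 4: F (halogen, monovalent) → 0 H
  atom 5: C, bond orders sum to 3 (valence 4) → 1 H
  atom 6: C, bond orders sum to 3 (valence 4) → 1 H
  atom 7: F (halogen, monovalent) → 0 H
  atom 8: C, bond orders sum to 3 (valence 4) → 1 H
  atom 9: O, bond orders sum to 2 (valence 2) → 0 H
  atom 10: C, bond orders sum to 1 (valence 4) → 3 H
  atom 11: C, bond orders sum to 2 (valence 4) → 2 H
  atom 12: C, bond orders sum to 2 (valence 4) → 2 H
Totals → C:7, H:10, F:4, O:1.

C7H10F4O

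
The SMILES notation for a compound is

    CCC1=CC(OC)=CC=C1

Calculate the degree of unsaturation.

Molecular formula: C9H12O.
DoU = (2C + 2 + N − H − X) / 2, where X is the halogen count and O/S are ignored.
    = (2·9 + 2 + 0 − 12 − 0) / 2 = 8 / 2 = 4.

4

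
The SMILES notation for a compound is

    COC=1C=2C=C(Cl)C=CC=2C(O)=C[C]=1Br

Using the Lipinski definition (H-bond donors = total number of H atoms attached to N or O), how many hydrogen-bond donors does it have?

Donors: find every N or O and count the H atoms it carries.
  atom 2 (O): bond orders sum to 2 → 0 H
  atom 12 (O): bond orders sum to 1 → 1 H
Lipinski HBD = 1.

1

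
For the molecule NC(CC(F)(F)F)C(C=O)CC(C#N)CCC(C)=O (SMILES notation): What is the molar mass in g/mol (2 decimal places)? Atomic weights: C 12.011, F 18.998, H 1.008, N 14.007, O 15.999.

First, the molecular formula is C12H17F3N2O2 (counting implicit H from valence).
  C: 12 × 12.011 = 144.132
  F: 3 × 18.998 = 56.994
  H: 17 × 1.008 = 17.136
  N: 2 × 14.007 = 28.014
  O: 2 × 15.999 = 31.998
Sum: 12×12.011 + 3×18.998 + 17×1.008 + 2×14.007 + 2×15.999 = 278.274 → 278.27 g/mol.

278.27 g/mol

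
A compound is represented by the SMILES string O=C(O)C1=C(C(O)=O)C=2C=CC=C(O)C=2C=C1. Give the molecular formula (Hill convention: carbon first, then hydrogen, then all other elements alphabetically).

C12H8O5

Walk through each heavy atom and fill implicit hydrogens from standard valence (C 4, N 3, O 2, S 2, halogen 1):
  atom 1: O, bond orders sum to 2 (valence 2) → 0 H
  atom 2: C, bond orders sum to 4 (valence 4) → 0 H
  atom 3: O, bond orders sum to 1 (valence 2) → 1 H
  atom 4: C, bond orders sum to 4 (valence 4) → 0 H
  atom 5: C, bond orders sum to 4 (valence 4) → 0 H
  atom 6: C, bond orders sum to 4 (valence 4) → 0 H
  atom 7: O, bond orders sum to 1 (valence 2) → 1 H
  atom 8: O, bond orders sum to 2 (valence 2) → 0 H
  atom 9: C, bond orders sum to 4 (valence 4) → 0 H
  atom 10: C, bond orders sum to 3 (valence 4) → 1 H
  atom 11: C, bond orders sum to 3 (valence 4) → 1 H
  atom 12: C, bond orders sum to 3 (valence 4) → 1 H
  atom 13: C, bond orders sum to 4 (valence 4) → 0 H
  atom 14: O, bond orders sum to 1 (valence 2) → 1 H
  atom 15: C, bond orders sum to 4 (valence 4) → 0 H
  atom 16: C, bond orders sum to 3 (valence 4) → 1 H
  atom 17: C, bond orders sum to 3 (valence 4) → 1 H
Totals → C:12, H:8, O:5.
In Hill order: C12H8O5.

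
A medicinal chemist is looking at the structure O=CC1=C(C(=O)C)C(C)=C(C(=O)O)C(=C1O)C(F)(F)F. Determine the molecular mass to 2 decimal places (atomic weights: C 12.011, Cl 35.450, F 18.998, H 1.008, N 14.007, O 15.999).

290.19 g/mol

First, the molecular formula is C12H9F3O5 (counting implicit H from valence).
  C: 12 × 12.011 = 144.132
  F: 3 × 18.998 = 56.994
  H: 9 × 1.008 = 9.072
  O: 5 × 15.999 = 79.995
Sum: 12×12.011 + 3×18.998 + 9×1.008 + 5×15.999 = 290.193 → 290.19 g/mol.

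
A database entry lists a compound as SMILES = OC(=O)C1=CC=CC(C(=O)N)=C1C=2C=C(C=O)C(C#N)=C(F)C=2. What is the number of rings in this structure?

2

In SMILES, each pair of matching ring-closure digits denotes one ring-closing bond; the number of such bonds equals the number of independent rings.
Ring-closure bonds here: 2.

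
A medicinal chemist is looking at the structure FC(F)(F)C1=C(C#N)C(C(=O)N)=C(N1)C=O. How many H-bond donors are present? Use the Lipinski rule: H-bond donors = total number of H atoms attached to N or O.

3

Donors: find every N or O and count the H atoms it carries.
  atom 8 (N): bond orders sum to 3 → 0 H
  atom 11 (O): bond orders sum to 2 → 0 H
  atom 12 (N): bond orders sum to 1 → 2 H
  atom 14 (N): bond orders sum to 2 → 1 H
  atom 16 (O): bond orders sum to 2 → 0 H
Lipinski HBD = 3.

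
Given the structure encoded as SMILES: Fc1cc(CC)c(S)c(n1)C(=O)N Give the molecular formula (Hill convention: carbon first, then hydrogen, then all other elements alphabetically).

C8H9FN2OS

Walk through each heavy atom and fill implicit hydrogens from standard valence (C 4, N 3, O 2, S 2, halogen 1); for lowercase aromatic atoms, an aromatic c carries 1 H when it has two neighbours and 0 H with three, and aromatic n carries 0 H:
  atom 1: F (halogen, monovalent) → 0 H
  atom 2: aromatic c, 3 neighbours → 0 H
  atom 3: aromatic c, 2 neighbours → 1 H
  atom 4: aromatic c, 3 neighbours → 0 H
  atom 5: C, bond orders sum to 2 (valence 4) → 2 H
  atom 6: C, bond orders sum to 1 (valence 4) → 3 H
  atom 7: aromatic c, 3 neighbours → 0 H
  atom 8: S, bond orders sum to 1 (valence 2) → 1 H
  atom 9: aromatic c, 3 neighbours → 0 H
  atom 10: aromatic n, 2 neighbours → 0 H
  atom 11: C, bond orders sum to 4 (valence 4) → 0 H
  atom 12: O, bond orders sum to 2 (valence 2) → 0 H
  atom 13: N, bond orders sum to 1 (valence 3) → 2 H
Totals → C:8, H:9, F:1, N:2, O:1, S:1.
In Hill order: C8H9FN2OS.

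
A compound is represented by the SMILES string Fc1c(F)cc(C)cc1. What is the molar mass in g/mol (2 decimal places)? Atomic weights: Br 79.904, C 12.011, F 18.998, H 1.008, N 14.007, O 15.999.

128.12 g/mol

First, the molecular formula is C7H6F2 (counting implicit H from valence).
  C: 7 × 12.011 = 84.077
  F: 2 × 18.998 = 37.996
  H: 6 × 1.008 = 6.048
Sum: 7×12.011 + 2×18.998 + 6×1.008 = 128.121 → 128.12 g/mol.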